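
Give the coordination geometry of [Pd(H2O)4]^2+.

Water is neutral; balancing the +2 overall charge requires Pd(II).
Group 10 minus oxidation state 2 gives a d⁸ configuration.
With 4 monodentate ligands the coordination number is 4.
A 4d d⁸ ion has a large crystal-field splitting; square planar leaves the high-energy d_{x²−y²} orbital empty and maximises CFSE.

square planar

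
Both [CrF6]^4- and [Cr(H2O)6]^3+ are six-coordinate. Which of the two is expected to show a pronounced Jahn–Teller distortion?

[CrF6]^4-

[CrF6]^4-: Ligand charges: each fluoride is −1. With an overall charge of −4 the chromium centre must be in the +2 oxidation state. Cr sits in group 6, so the d-electron count is 6 − 2 = 4. Fluoride is a weak-field ligand for a first-row metal, so the complex is high-spin. The t₂g³e_g¹ (high-spin) configuration has an unevenly filled e_g set; the Jahn–Teller theorem predicts a tetragonal distortion (typically axial elongation) to lift the degeneracy.
[Cr(H2O)6]^3+: Ligand charges: water is neutral. With an overall charge of +3 the chromium centre must be in the +3 oxidation state. Chromium is a group-6 element; Cr(III) is therefore d³. The d³ configuration leaves the e_g set evenly filled (or empty) — no strong Jahn–Teller driving force.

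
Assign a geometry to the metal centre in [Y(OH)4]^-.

tetrahedral

Summing ligand charges against the −1 overall charge gives an oxidation state of +3 for yttrium.
Yttrium is a group-3 element; Y(III) is therefore d⁰.
Coordination number: 4.
A d⁰ ion has no crystal-field stabilisation preference between square planar and tetrahedral, so four ligands adopt the sterically favoured tetrahedral geometry.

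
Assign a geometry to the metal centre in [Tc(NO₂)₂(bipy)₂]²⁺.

Each nitro (N-bound nitrite) is −1; 2,2′-bipyridine is neutral; balancing the +2 overall charge requires Tc(IV).
Group 7 minus oxidation state 4 gives a d³ configuration.
Counting donor atoms: 2×nitro (N-bound nitrite) (monodentate) → 2 donors; 2×2,2′-bipyridine (bidentate) → 4 donors. Coordination number = 6.
Six donors around a single metal centre give an octahedral coordination sphere.

octahedral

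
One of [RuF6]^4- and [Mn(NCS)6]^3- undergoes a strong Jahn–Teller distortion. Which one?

[RuF6]^4-: Each fluoride is −1; balancing the −4 overall charge requires Ru(II). Group 8 minus oxidation state 2 gives a d⁶ configuration. A 4d ion has a large Δₒ and is invariably low-spin. The d⁶ configuration leaves the e_g set evenly filled (or empty) — no strong Jahn–Teller driving force.
[Mn(NCS)6]^3-: Summing ligand charges against the −3 overall charge gives an oxidation state of +3 for manganese. Manganese is a group-7 element; Mn(III) is therefore d⁴. Isothiocyanate is a weak-field ligand for a first-row metal, so the complex is high-spin. The t₂g³e_g¹ (high-spin) configuration has an unevenly filled e_g set; the Jahn–Teller theorem predicts a tetragonal distortion (typically axial elongation) to lift the degeneracy.

[Mn(NCS)6]^3-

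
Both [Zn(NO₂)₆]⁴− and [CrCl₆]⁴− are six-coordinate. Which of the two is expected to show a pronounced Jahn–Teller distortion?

[Zn(NO₂)₆]⁴−: Summing ligand charges against the −4 overall charge gives an oxidation state of +2 for zinc. Zn sits in group 12, so the d-electron count is 12 − 2 = 10. The d¹⁰ configuration leaves the e_g set evenly filled (or empty) — no strong Jahn–Teller driving force.
[CrCl₆]⁴−: Summing ligand charges against the −4 overall charge gives an oxidation state of +2 for chromium. Cr sits in group 6, so the d-electron count is 6 − 2 = 4. Chloride is a weak-field ligand for a first-row metal, so the complex is high-spin. The t₂g³e_g¹ (high-spin) configuration has an unevenly filled e_g set; the Jahn–Teller theorem predicts a tetragonal distortion (typically axial elongation) to lift the degeneracy.

[CrCl₆]⁴−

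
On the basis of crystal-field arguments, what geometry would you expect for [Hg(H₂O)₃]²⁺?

trigonal planar

Summing ligand charges against the +2 overall charge gives an oxidation state of +2 for mercury.
Hg sits in group 12, so the d-electron count is 12 − 2 = 10.
With 3 monodentate ligands the coordination number is 3.
Three ligands around a d¹⁰ centre minimise repulsion in a trigonal-planar arrangement.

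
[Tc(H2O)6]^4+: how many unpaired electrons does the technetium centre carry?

Water is neutral; balancing the +4 overall charge requires Tc(IV).
Tc sits in group 7, so the d-electron count is 7 − 4 = 3.
In an octahedral field the d³ configuration is t₂g³e_g⁰ (only one arrangement possible), giving 3 unpaired electrons.

3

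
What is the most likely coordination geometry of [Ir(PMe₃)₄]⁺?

square planar

Trimethylphosphine is neutral; balancing the +1 overall charge requires Ir(I).
Iridium is a group-9 element; Ir(I) is therefore d⁸.
Coordination number: 4.
A 5d d⁸ ion has a large crystal-field splitting; square planar leaves the high-energy d_{x²−y²} orbital empty and maximises CFSE.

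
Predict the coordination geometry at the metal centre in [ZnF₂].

Ligand charges: each fluoride is −1. With an overall charge of 0 the zinc centre must be in the +2 oxidation state.
Zn sits in group 12, so the d-electron count is 12 − 2 = 10.
Coordination number: 2.
A d¹⁰ ion with only two ligands adopts a linear arrangement (sp hybridisation; no CFSE preference).

linear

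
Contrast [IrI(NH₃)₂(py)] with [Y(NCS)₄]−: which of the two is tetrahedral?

[Y(NCS)₄]−

For [IrI(NH₃)₂(py)]: Ligand charges: each iodide is −1; ammonia is neutral; pyridine is neutral. With an overall charge of 0 the iridium centre must be in the +1 oxidation state. Ir sits in group 9, so the d-electron count is 9 − 1 = 8. A 5d d⁸ ion has a large crystal-field splitting; square planar leaves the high-energy d_{x²−y²} orbital empty and maximises CFSE. → square planar.
For [Y(NCS)₄]−: Each isothiocyanate is −1; balancing the −1 overall charge requires Y(III). Y sits in group 3, so the d-electron count is 3 − 3 = 0. A d⁰ ion has no crystal-field stabilisation preference between square planar and tetrahedral, so four ligands adopt the sterically favoured tetrahedral geometry. → tetrahedral.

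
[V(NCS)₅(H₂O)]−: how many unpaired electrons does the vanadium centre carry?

1 unpaired electron

Each isothiocyanate is −1; water is neutral; balancing the −1 overall charge requires V(IV).
V sits in group 5, so the d-electron count is 5 − 4 = 1.
In an octahedral field the d¹ configuration is t₂g¹e_g⁰ (only one arrangement possible), giving 1 unpaired electron.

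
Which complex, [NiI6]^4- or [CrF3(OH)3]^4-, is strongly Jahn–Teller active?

[CrF3(OH)3]^4-

[NiI6]^4-: Summing ligand charges against the −4 overall charge gives an oxidation state of +2 for nickel. Group 10 minus oxidation state 2 gives a d⁸ configuration. The d⁸ configuration leaves the e_g set evenly filled (or empty) — no strong Jahn–Teller driving force.
[CrF3(OH)3]^4-: Summing ligand charges against the −4 overall charge gives an oxidation state of +2 for chromium. Cr sits in group 6, so the d-electron count is 6 − 2 = 4. Fluoride and hydroxide are weak-field ligands for a first-row metal, so the complex is high-spin. The t₂g³e_g¹ (high-spin) configuration has an unevenly filled e_g set; the Jahn–Teller theorem predicts a tetragonal distortion (typically axial elongation) to lift the degeneracy.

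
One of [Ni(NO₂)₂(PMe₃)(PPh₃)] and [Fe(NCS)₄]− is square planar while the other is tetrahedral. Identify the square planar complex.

For [Ni(NO₂)₂(PMe₃)(PPh₃)]: Ligand charges: each nitro (N-bound nitrite) is −1; trimethylphosphine is neutral; triphenylphosphine is neutral. With an overall charge of 0 the nickel centre must be in the +2 oxidation state. Group 10 minus oxidation state 2 gives a d⁸ configuration. Nitro (N-bound nitrite), trimethylphosphine, and triphenylphosphine are strong-field ligands (high in the spectrochemical series). A 3d d⁸ ion with strong-field ligands gains enough CFSE to favour square planar over tetrahedral. → square planar.
For [Fe(NCS)₄]−: Ligand charges: each isothiocyanate is −1. With an overall charge of −1 the iron centre must be in the +3 oxidation state. Iron is a group-8 element; Fe(III) is therefore d⁵. A high-spin d⁵ ion has zero CFSE in either geometry, so four ligands adopt the sterically favoured tetrahedral geometry. → tetrahedral.

[Ni(NO₂)₂(PMe₃)(PPh₃)]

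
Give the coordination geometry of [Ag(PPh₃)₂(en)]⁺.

tetrahedral

Triphenylphosphine is neutral; ethylenediamine is neutral; balancing the +1 overall charge requires Ag(I).
Ag sits in group 11, so the d-electron count is 11 − 1 = 10.
Counting donor atoms: 2×triphenylphosphine (monodentate) → 2 donors; 1×ethylenediamine (bidentate) → 2 donors. Coordination number = 4.
A d¹⁰ ion has no crystal-field stabilisation preference between square planar and tetrahedral, so four ligands adopt the sterically favoured tetrahedral geometry.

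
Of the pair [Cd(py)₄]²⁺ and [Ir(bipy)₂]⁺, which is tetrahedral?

[Cd(py)₄]²⁺

For [Cd(py)₄]²⁺: Summing ligand charges against the +2 overall charge gives an oxidation state of +2 for cadmium. Group 12 minus oxidation state 2 gives a d¹⁰ configuration. A d¹⁰ ion has no crystal-field stabilisation preference between square planar and tetrahedral, so four ligands adopt the sterically favoured tetrahedral geometry. → tetrahedral.
For [Ir(bipy)₂]⁺: 2,2′-bipyridine is neutral; balancing the +1 overall charge requires Ir(I). Group 9 minus oxidation state 1 gives a d⁸ configuration. A 5d d⁸ ion has a large crystal-field splitting; square planar leaves the high-energy d_{x²−y²} orbital empty and maximises CFSE. → square planar.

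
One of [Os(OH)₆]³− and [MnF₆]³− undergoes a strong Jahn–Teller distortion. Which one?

[MnF₆]³−

[Os(OH)₆]³−: Each hydroxide is −1; balancing the −3 overall charge requires Os(III). Osmium is a group-8 element; Os(III) is therefore d⁵. A 5d ion has a large Δₒ and is invariably low-spin. The d⁵ configuration leaves the e_g set evenly filled (or empty) — no strong Jahn–Teller driving force.
[MnF₆]³−: Ligand charges: each fluoride is −1. With an overall charge of −3 the manganese centre must be in the +3 oxidation state. Mn sits in group 7, so the d-electron count is 7 − 3 = 4. Fluoride is a weak-field ligand for a first-row metal, so the complex is high-spin. The t₂g³e_g¹ (high-spin) configuration has an unevenly filled e_g set; the Jahn–Teller theorem predicts a tetragonal distortion (typically axial elongation) to lift the degeneracy.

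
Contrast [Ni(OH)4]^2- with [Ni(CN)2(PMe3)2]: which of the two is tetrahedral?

[Ni(OH)4]^2-

For [Ni(OH)4]^2-: Each hydroxide is −1; balancing the −2 overall charge requires Ni(II). Group 10 minus oxidation state 2 gives a d⁸ configuration. Hydroxide is a weak-field ligand. With weak-field ligands the CFSE gain from square planar is small, so a 3d d⁸ ion takes the sterically preferred tetrahedral geometry. → tetrahedral.
For [Ni(CN)2(PMe3)2]: Ligand charges: each cyanide is −1; trimethylphosphine is neutral. With an overall charge of 0 the nickel centre must be in the +2 oxidation state. Nickel is a group-10 element; Ni(II) is therefore d⁸. Cyanide and trimethylphosphine are strong-field ligands (high in the spectrochemical series). A 3d d⁸ ion with strong-field ligands gains enough CFSE to favour square planar over tetrahedral. → square planar.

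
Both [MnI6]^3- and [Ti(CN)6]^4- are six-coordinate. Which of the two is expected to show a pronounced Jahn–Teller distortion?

[MnI6]^3-: Summing ligand charges against the −3 overall charge gives an oxidation state of +3 for manganese. Group 7 minus oxidation state 3 gives a d⁴ configuration. Iodide is a weak-field ligand for a first-row metal, so the complex is high-spin. The t₂g³e_g¹ (high-spin) configuration has an unevenly filled e_g set; the Jahn–Teller theorem predicts a tetragonal distortion (typically axial elongation) to lift the degeneracy.
[Ti(CN)6]^4-: Summing ligand charges against the −4 overall charge gives an oxidation state of +2 for titanium. Group 4 minus oxidation state 2 gives a d² configuration. The d² configuration leaves the e_g set evenly filled (or empty) — no strong Jahn–Teller driving force.

[MnI6]^3-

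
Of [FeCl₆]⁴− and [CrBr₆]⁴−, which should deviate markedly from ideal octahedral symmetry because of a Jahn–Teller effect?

[CrBr₆]⁴−

[FeCl₆]⁴−: Ligand charges: each chloride is −1. With an overall charge of −4 the iron centre must be in the +2 oxidation state. Iron is a group-8 element; Fe(II) is therefore d⁶. Chloride is a weak-field ligand for a first-row metal, so the complex is high-spin. The d⁶ configuration leaves the e_g set evenly filled (or empty) — no strong Jahn–Teller driving force.
[CrBr₆]⁴−: Ligand charges: each bromide is −1. With an overall charge of −4 the chromium centre must be in the +2 oxidation state. Chromium is a group-6 element; Cr(II) is therefore d⁴. Bromide is a weak-field ligand for a first-row metal, so the complex is high-spin. The t₂g³e_g¹ (high-spin) configuration has an unevenly filled e_g set; the Jahn–Teller theorem predicts a tetragonal distortion (typically axial elongation) to lift the degeneracy.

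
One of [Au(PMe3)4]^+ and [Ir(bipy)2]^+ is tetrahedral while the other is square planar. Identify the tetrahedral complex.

[Au(PMe3)4]^+

For [Au(PMe3)4]^+: Summing ligand charges against the +1 overall charge gives an oxidation state of +1 for gold. Gold is a group-11 element; Au(I) is therefore d¹⁰. A d¹⁰ ion has no crystal-field stabilisation preference between square planar and tetrahedral, so four ligands adopt the sterically favoured tetrahedral geometry. → tetrahedral.
For [Ir(bipy)2]^+: Summing ligand charges against the +1 overall charge gives an oxidation state of +1 for iridium. Ir sits in group 9, so the d-electron count is 9 − 1 = 8. A 5d d⁸ ion has a large crystal-field splitting; square planar leaves the high-energy d_{x²−y²} orbital empty and maximises CFSE. → square planar.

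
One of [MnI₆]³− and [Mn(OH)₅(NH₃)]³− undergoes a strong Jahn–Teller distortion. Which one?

[MnI₆]³−: Each iodide is −1; balancing the −3 overall charge requires Mn(III). Group 7 minus oxidation state 3 gives a d⁴ configuration. Iodide is a weak-field ligand for a first-row metal, so the complex is high-spin. The t₂g³e_g¹ (high-spin) configuration has an unevenly filled e_g set; the Jahn–Teller theorem predicts a tetragonal distortion (typically axial elongation) to lift the degeneracy.
[Mn(OH)₅(NH₃)]³−: Each hydroxide is −1; ammonia is neutral; balancing the −3 overall charge requires Mn(II). Group 7 minus oxidation state 2 gives a d⁵ configuration. Hydroxide is a weak-field ligand for a first-row metal, so the complex is high-spin. The d⁵ configuration leaves the e_g set evenly filled (or empty) — no strong Jahn–Teller driving force.

[MnI₆]³−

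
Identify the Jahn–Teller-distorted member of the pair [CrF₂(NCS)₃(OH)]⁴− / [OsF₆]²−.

[CrF₂(NCS)₃(OH)]⁴−

[CrF₂(NCS)₃(OH)]⁴−: Summing ligand charges against the −4 overall charge gives an oxidation state of +2 for chromium. Cr sits in group 6, so the d-electron count is 6 − 2 = 4. Fluoride, hydroxide, and isothiocyanate are weak-field ligands for a first-row metal, so the complex is high-spin. The t₂g³e_g¹ (high-spin) configuration has an unevenly filled e_g set; the Jahn–Teller theorem predicts a tetragonal distortion (typically axial elongation) to lift the degeneracy.
[OsF₆]²−: Each fluoride is −1; balancing the −2 overall charge requires Os(IV). Osmium is a group-8 element; Os(IV) is therefore d⁴. A 5d ion has a large Δₒ and is invariably low-spin. The d⁴ configuration leaves the e_g set evenly filled (or empty) — no strong Jahn–Teller driving force.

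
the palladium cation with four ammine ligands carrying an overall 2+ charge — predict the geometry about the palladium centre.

Ligand charges: ammonia is neutral. With an overall charge of +2 the palladium centre must be in the +2 oxidation state.
Pd sits in group 10, so the d-electron count is 10 − 2 = 8.
With 4 monodentate ligands the coordination number is 4.
A 4d d⁸ ion has a large crystal-field splitting; square planar leaves the high-energy d_{x²−y²} orbital empty and maximises CFSE.

square planar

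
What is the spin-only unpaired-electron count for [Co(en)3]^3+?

0

Ethylenediamine is neutral; balancing the +3 overall charge requires Co(III).
Cobalt is a group-9 element; Co(III) is therefore d⁶.
Counting donor atoms: 3×ethylenediamine (bidentate) → 6 donors. Coordination number = 6.
The spin state decides the count: Co(III) has an exceptionally large octahedral splitting and is low-spin with essentially every ligand except fluoride.
An octahedral low-spin d⁶ ion is t₂g⁶e_g⁰, giving 0 unpaired electrons.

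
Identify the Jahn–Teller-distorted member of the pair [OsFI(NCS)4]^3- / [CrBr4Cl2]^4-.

[OsFI(NCS)4]^3-: Each fluoride is −1; each iodide is −1; each isothiocyanate is −1; balancing the −3 overall charge requires Os(III). Group 8 minus oxidation state 3 gives a d⁵ configuration. A 5d ion has a large Δₒ and is invariably low-spin. The d⁵ configuration leaves the e_g set evenly filled (or empty) — no strong Jahn–Teller driving force.
[CrBr4Cl2]^4-: Ligand charges: each bromide is −1; each chloride is −1. With an overall charge of −4 the chromium centre must be in the +2 oxidation state. Cr sits in group 6, so the d-electron count is 6 − 2 = 4. Bromide and chloride are weak-field ligands for a first-row metal, so the complex is high-spin. The t₂g³e_g¹ (high-spin) configuration has an unevenly filled e_g set; the Jahn–Teller theorem predicts a tetragonal distortion (typically axial elongation) to lift the degeneracy.

[CrBr4Cl2]^4-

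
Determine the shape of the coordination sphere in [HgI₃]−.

trigonal planar

Summing ligand charges against the −1 overall charge gives an oxidation state of +2 for mercury.
Hg sits in group 12, so the d-electron count is 12 − 2 = 10.
With 3 monodentate ligands the coordination number is 3.
Three ligands around a d¹⁰ centre minimise repulsion in a trigonal-planar arrangement.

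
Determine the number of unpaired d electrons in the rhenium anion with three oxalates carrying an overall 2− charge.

3

Ligand charges: each oxalate is −2. With an overall charge of −2 the rhenium centre must be in the +4 oxidation state.
Rhenium is a group-7 element; Re(IV) is therefore d³.
Counting donor atoms: 3×oxalate (bidentate) → 6 donors. Coordination number = 6.
In an octahedral field the d³ configuration is t₂g³e_g⁰ (only one arrangement possible), giving 3 unpaired electrons.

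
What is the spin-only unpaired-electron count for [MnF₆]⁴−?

Ligand charges: each fluoride is −1. With an overall charge of −4 the manganese centre must be in the +2 oxidation state.
Group 7 minus oxidation state 2 gives a d⁵ configuration.
The spin state decides the count: Fluoride is a weak-field ligand for a first-row metal, so the complex is high-spin.
An octahedral high-spin d⁵ ion is t₂g³e_g², giving 5 unpaired electrons.

5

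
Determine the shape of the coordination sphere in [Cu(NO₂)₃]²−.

Summing ligand charges against the −2 overall charge gives an oxidation state of +1 for copper.
Cu sits in group 11, so the d-electron count is 11 − 1 = 10.
With 3 monodentate ligands the coordination number is 3.
Three ligands around a d¹⁰ centre minimise repulsion in a trigonal-planar arrangement.

trigonal planar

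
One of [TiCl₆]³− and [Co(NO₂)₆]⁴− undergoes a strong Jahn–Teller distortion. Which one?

[TiCl₆]³−: Ligand charges: each chloride is −1. With an overall charge of −3 the titanium centre must be in the +3 oxidation state. Group 4 minus oxidation state 3 gives a d¹ configuration. The d¹ configuration leaves the e_g set evenly filled (or empty) — no strong Jahn–Teller driving force.
[Co(NO₂)₆]⁴−: Ligand charges: each nitro (N-bound nitrite) is −1. With an overall charge of −4 the cobalt centre must be in the +2 oxidation state. Co sits in group 9, so the d-electron count is 9 − 2 = 7. Nitro (N-bound nitrite) is a strong-field ligand (high in the spectrochemical series) for a first-row metal, so the complex is low-spin. The t₂g⁶e_g¹ (low-spin) configuration has an unevenly filled e_g set; the Jahn–Teller theorem predicts a tetragonal distortion (typically axial elongation) to lift the degeneracy.

[Co(NO₂)₆]⁴−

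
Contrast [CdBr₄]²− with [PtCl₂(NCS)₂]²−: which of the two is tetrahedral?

[CdBr₄]²−

For [CdBr₄]²−: Each bromide is −1; balancing the −2 overall charge requires Cd(II). Group 12 minus oxidation state 2 gives a d¹⁰ configuration. A d¹⁰ ion has no crystal-field stabilisation preference between square planar and tetrahedral, so four ligands adopt the sterically favoured tetrahedral geometry. → tetrahedral.
For [PtCl₂(NCS)₂]²−: Ligand charges: each chloride is −1; each isothiocyanate is −1. With an overall charge of −2 the platinum centre must be in the +2 oxidation state. Platinum is a group-10 element; Pt(II) is therefore d⁸. A 5d d⁸ ion has a large crystal-field splitting; square planar leaves the high-energy d_{x²−y²} orbital empty and maximises CFSE. → square planar.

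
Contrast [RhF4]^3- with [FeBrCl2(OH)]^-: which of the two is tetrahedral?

[FeBrCl2(OH)]^-

For [RhF4]^3-: Ligand charges: each fluoride is −1. With an overall charge of −3 the rhodium centre must be in the +1 oxidation state. Rhodium is a group-9 element; Rh(I) is therefore d⁸. A 4d d⁸ ion has a large crystal-field splitting; square planar leaves the high-energy d_{x²−y²} orbital empty and maximises CFSE. → square planar.
For [FeBrCl2(OH)]^-: Ligand charges: each bromide is −1; each chloride is −1; each hydroxide is −1. With an overall charge of −1 the iron centre must be in the +3 oxidation state. Iron is a group-8 element; Fe(III) is therefore d⁵. A high-spin d⁵ ion has zero CFSE in either geometry, so four ligands adopt the sterically favoured tetrahedral geometry. → tetrahedral.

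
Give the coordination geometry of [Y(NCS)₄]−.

Each isothiocyanate is −1; balancing the −1 overall charge requires Y(III).
Y sits in group 3, so the d-electron count is 3 − 3 = 0.
Coordination number: 4.
A d⁰ ion has no crystal-field stabilisation preference between square planar and tetrahedral, so four ligands adopt the sterically favoured tetrahedral geometry.

tetrahedral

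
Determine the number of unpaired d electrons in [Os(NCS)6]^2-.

Ligand charges: each isothiocyanate is −1. With an overall charge of −2 the osmium centre must be in the +4 oxidation state.
Group 8 minus oxidation state 4 gives a d⁴ configuration.
The spin state decides the count: a 5d ion has a large Δₒ and is invariably low-spin.
An octahedral low-spin d⁴ ion is t₂g⁴e_g⁰, giving 2 unpaired electrons.

2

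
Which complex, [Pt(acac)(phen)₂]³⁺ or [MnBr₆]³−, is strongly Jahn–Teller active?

[Pt(acac)(phen)₂]³⁺: Ligand charges: each acetylacetonate is −1; 1,10-phenanthroline is neutral. With an overall charge of +3 the platinum centre must be in the +4 oxidation state. Pt sits in group 10, so the d-electron count is 10 − 4 = 6. A 5d ion has a large Δₒ and is invariably low-spin. The d⁶ configuration leaves the e_g set evenly filled (or empty) — no strong Jahn–Teller driving force.
[MnBr₆]³−: Ligand charges: each bromide is −1. With an overall charge of −3 the manganese centre must be in the +3 oxidation state. Manganese is a group-7 element; Mn(III) is therefore d⁴. Bromide is a weak-field ligand for a first-row metal, so the complex is high-spin. The t₂g³e_g¹ (high-spin) configuration has an unevenly filled e_g set; the Jahn–Teller theorem predicts a tetragonal distortion (typically axial elongation) to lift the degeneracy.

[MnBr₆]³−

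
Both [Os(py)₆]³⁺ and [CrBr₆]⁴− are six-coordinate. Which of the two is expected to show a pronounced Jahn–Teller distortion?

[Os(py)₆]³⁺: Ligand charges: pyridine is neutral. With an overall charge of +3 the osmium centre must be in the +3 oxidation state. Os sits in group 8, so the d-electron count is 8 − 3 = 5. A 5d ion has a large Δₒ and is invariably low-spin. The d⁵ configuration leaves the e_g set evenly filled (or empty) — no strong Jahn–Teller driving force.
[CrBr₆]⁴−: Ligand charges: each bromide is −1. With an overall charge of −4 the chromium centre must be in the +2 oxidation state. Group 6 minus oxidation state 2 gives a d⁴ configuration. Bromide is a weak-field ligand for a first-row metal, so the complex is high-spin. The t₂g³e_g¹ (high-spin) configuration has an unevenly filled e_g set; the Jahn–Teller theorem predicts a tetragonal distortion (typically axial elongation) to lift the degeneracy.

[CrBr₆]⁴−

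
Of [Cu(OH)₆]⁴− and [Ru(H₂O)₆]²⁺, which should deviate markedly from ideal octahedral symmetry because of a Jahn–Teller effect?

[Cu(OH)₆]⁴−: Each hydroxide is −1; balancing the −4 overall charge requires Cu(II). Group 11 minus oxidation state 2 gives a d⁹ configuration. The t₂g⁶e_g³ configuration has an unevenly filled e_g set; the Jahn–Teller theorem predicts a tetragonal distortion (typically axial elongation) to lift the degeneracy.
[Ru(H₂O)₆]²⁺: Water is neutral; balancing the +2 overall charge requires Ru(II). Ru sits in group 8, so the d-electron count is 8 − 2 = 6. A 4d ion has a large Δₒ and is invariably low-spin. The d⁶ configuration leaves the e_g set evenly filled (or empty) — no strong Jahn–Teller driving force.

[Cu(OH)₆]⁴−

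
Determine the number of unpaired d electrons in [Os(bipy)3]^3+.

1

2,2′-bipyridine is neutral; balancing the +3 overall charge requires Os(III).
Os sits in group 8, so the d-electron count is 8 − 3 = 5.
Counting donor atoms: 3×2,2′-bipyridine (bidentate) → 6 donors. Coordination number = 6.
The spin state decides the count: a 5d ion has a large Δₒ and is invariably low-spin.
An octahedral low-spin d⁵ ion is t₂g⁵e_g⁰, giving 1 unpaired electron.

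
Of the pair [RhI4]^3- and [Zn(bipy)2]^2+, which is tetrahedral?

[Zn(bipy)2]^2+

For [RhI4]^3-: Ligand charges: each iodide is −1. With an overall charge of −3 the rhodium centre must be in the +1 oxidation state. Group 9 minus oxidation state 1 gives a d⁸ configuration. A 4d d⁸ ion has a large crystal-field splitting; square planar leaves the high-energy d_{x²−y²} orbital empty and maximises CFSE. → square planar.
For [Zn(bipy)2]^2+: Ligand charges: 2,2′-bipyridine is neutral. With an overall charge of +2 the zinc centre must be in the +2 oxidation state. Zn sits in group 12, so the d-electron count is 12 − 2 = 10. A d¹⁰ ion has no crystal-field stabilisation preference between square planar and tetrahedral, so four ligands adopt the sterically favoured tetrahedral geometry. → tetrahedral.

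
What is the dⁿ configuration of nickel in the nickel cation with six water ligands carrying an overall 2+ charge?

Ligand charges: water is neutral. With an overall charge of +2 the nickel centre must be in the +2 oxidation state.
Nickel is a group-10 element; Ni(II) is therefore d⁸.

d⁸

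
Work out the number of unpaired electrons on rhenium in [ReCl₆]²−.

3 unpaired electrons

Each chloride is −1; balancing the −2 overall charge requires Re(IV).
Rhenium is a group-7 element; Re(IV) is therefore d³.
In an octahedral field the d³ configuration is t₂g³e_g⁰ (only one arrangement possible), giving 3 unpaired electrons.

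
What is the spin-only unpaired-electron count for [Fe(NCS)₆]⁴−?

Each isothiocyanate is −1; balancing the −4 overall charge requires Fe(II).
Fe sits in group 8, so the d-electron count is 8 − 2 = 6.
The spin state decides the count: Isothiocyanate is a weak-field ligand for a first-row metal, so the complex is high-spin.
An octahedral high-spin d⁶ ion is t₂g⁴e_g², giving 4 unpaired electrons.

4 unpaired electrons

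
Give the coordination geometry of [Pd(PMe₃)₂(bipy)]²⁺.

Ligand charges: trimethylphosphine is neutral; 2,2′-bipyridine is neutral. With an overall charge of +2 the palladium centre must be in the +2 oxidation state.
Group 10 minus oxidation state 2 gives a d⁸ configuration.
Counting donor atoms: 2×trimethylphosphine (monodentate) → 2 donors; 1×2,2′-bipyridine (bidentate) → 2 donors. Coordination number = 4.
A 4d d⁸ ion has a large crystal-field splitting; square planar leaves the high-energy d_{x²−y²} orbital empty and maximises CFSE.

square planar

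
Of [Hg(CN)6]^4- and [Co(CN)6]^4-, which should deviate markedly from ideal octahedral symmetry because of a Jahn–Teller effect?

[Co(CN)6]^4-

[Hg(CN)6]^4-: Summing ligand charges against the −4 overall charge gives an oxidation state of +2 for mercury. Mercury is a group-12 element; Hg(II) is therefore d¹⁰. The d¹⁰ configuration leaves the e_g set evenly filled (or empty) — no strong Jahn–Teller driving force.
[Co(CN)6]^4-: Summing ligand charges against the −4 overall charge gives an oxidation state of +2 for cobalt. Group 9 minus oxidation state 2 gives a d⁷ configuration. Cyanide is a strong-field ligand (high in the spectrochemical series) for a first-row metal, so the complex is low-spin. The t₂g⁶e_g¹ (low-spin) configuration has an unevenly filled e_g set; the Jahn–Teller theorem predicts a tetragonal distortion (typically axial elongation) to lift the degeneracy.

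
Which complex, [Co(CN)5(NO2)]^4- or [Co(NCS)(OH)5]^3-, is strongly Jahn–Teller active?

[Co(CN)5(NO2)]^4-: Each cyanide is −1; each nitro (N-bound nitrite) is −1; balancing the −4 overall charge requires Co(II). Co sits in group 9, so the d-electron count is 9 − 2 = 7. Cyanide and nitro (N-bound nitrite) are strong-field ligands (high in the spectrochemical series) for a first-row metal, so the complex is low-spin. The t₂g⁶e_g¹ (low-spin) configuration has an unevenly filled e_g set; the Jahn–Teller theorem predicts a tetragonal distortion (typically axial elongation) to lift the degeneracy.
[Co(NCS)(OH)5]^3-: Each isothiocyanate is −1; each hydroxide is −1; balancing the −3 overall charge requires Co(III). Cobalt is a group-9 element; Co(III) is therefore d⁶. Co(III) has an exceptionally large octahedral splitting and is low-spin with essentially every ligand except fluoride. The d⁶ configuration leaves the e_g set evenly filled (or empty) — no strong Jahn–Teller driving force.

[Co(CN)5(NO2)]^4-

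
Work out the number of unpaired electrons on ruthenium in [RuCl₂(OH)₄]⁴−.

Ligand charges: each chloride is −1; each hydroxide is −1. With an overall charge of −4 the ruthenium centre must be in the +2 oxidation state.
Ruthenium is a group-8 element; Ru(II) is therefore d⁶.
The spin state decides the count: a 4d ion has a large Δₒ and is invariably low-spin.
An octahedral low-spin d⁶ ion is t₂g⁶e_g⁰, giving 0 unpaired electrons.

0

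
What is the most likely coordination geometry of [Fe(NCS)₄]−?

Summing ligand charges against the −1 overall charge gives an oxidation state of +3 for iron.
Group 8 minus oxidation state 3 gives a d⁵ configuration.
Coordination number: 4.
Isothiocyanate is a weak-field ligand.
A high-spin d⁵ ion has zero CFSE in either geometry, so four ligands adopt the sterically favoured tetrahedral geometry.

tetrahedral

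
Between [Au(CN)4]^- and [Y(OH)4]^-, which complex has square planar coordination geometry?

For [Au(CN)4]^-: Summing ligand charges against the −1 overall charge gives an oxidation state of +3 for gold. Au sits in group 11, so the d-electron count is 11 − 3 = 8. A 5d d⁸ ion has a large crystal-field splitting; square planar leaves the high-energy d_{x²−y²} orbital empty and maximises CFSE. → square planar.
For [Y(OH)4]^-: Each hydroxide is −1; balancing the −1 overall charge requires Y(III). Yttrium is a group-3 element; Y(III) is therefore d⁰. A d⁰ ion has no crystal-field stabilisation preference between square planar and tetrahedral, so four ligands adopt the sterically favoured tetrahedral geometry. → tetrahedral.

[Au(CN)4]^-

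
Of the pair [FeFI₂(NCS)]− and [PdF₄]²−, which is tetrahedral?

For [FeFI₂(NCS)]−: Each fluoride is −1; each iodide is −1; each isothiocyanate is −1; balancing the −1 overall charge requires Fe(III). Group 8 minus oxidation state 3 gives a d⁵ configuration. A high-spin d⁵ ion has zero CFSE in either geometry, so four ligands adopt the sterically favoured tetrahedral geometry. → tetrahedral.
For [PdF₄]²−: Ligand charges: each fluoride is −1. With an overall charge of −2 the palladium centre must be in the +2 oxidation state. Group 10 minus oxidation state 2 gives a d⁸ configuration. A 4d d⁸ ion has a large crystal-field splitting; square planar leaves the high-energy d_{x²−y²} orbital empty and maximises CFSE. → square planar.

[FeFI₂(NCS)]−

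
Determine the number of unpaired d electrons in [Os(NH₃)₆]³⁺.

Ammonia is neutral; balancing the +3 overall charge requires Os(III).
Osmium is a group-8 element; Os(III) is therefore d⁵.
The spin state decides the count: a 5d ion has a large Δₒ and is invariably low-spin.
An octahedral low-spin d⁵ ion is t₂g⁵e_g⁰, giving 1 unpaired electron.

1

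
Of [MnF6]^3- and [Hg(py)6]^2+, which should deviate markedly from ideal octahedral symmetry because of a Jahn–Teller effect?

[MnF6]^3-: Ligand charges: each fluoride is −1. With an overall charge of −3 the manganese centre must be in the +3 oxidation state. Group 7 minus oxidation state 3 gives a d⁴ configuration. Fluoride is a weak-field ligand for a first-row metal, so the complex is high-spin. The t₂g³e_g¹ (high-spin) configuration has an unevenly filled e_g set; the Jahn–Teller theorem predicts a tetragonal distortion (typically axial elongation) to lift the degeneracy.
[Hg(py)6]^2+: Pyridine is neutral; balancing the +2 overall charge requires Hg(II). Group 12 minus oxidation state 2 gives a d¹⁰ configuration. The d¹⁰ configuration leaves the e_g set evenly filled (or empty) — no strong Jahn–Teller driving force.

[MnF6]^3-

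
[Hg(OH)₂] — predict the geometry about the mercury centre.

linear

Ligand charges: each hydroxide is −1. With an overall charge of 0 the mercury centre must be in the +2 oxidation state.
Hg sits in group 12, so the d-electron count is 12 − 2 = 10.
With 2 monodentate ligands the coordination number is 2.
A d¹⁰ ion with only two ligands adopts a linear arrangement (sp hybridisation; no CFSE preference).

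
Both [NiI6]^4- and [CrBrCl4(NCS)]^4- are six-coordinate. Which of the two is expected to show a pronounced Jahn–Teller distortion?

[NiI6]^4-: Summing ligand charges against the −4 overall charge gives an oxidation state of +2 for nickel. Ni sits in group 10, so the d-electron count is 10 − 2 = 8. The d⁸ configuration leaves the e_g set evenly filled (or empty) — no strong Jahn–Teller driving force.
[CrBrCl4(NCS)]^4-: Each bromide is −1; each chloride is −1; each isothiocyanate is −1; balancing the −4 overall charge requires Cr(II). Chromium is a group-6 element; Cr(II) is therefore d⁴. Bromide, chloride, and isothiocyanate are weak-field ligands for a first-row metal, so the complex is high-spin. The t₂g³e_g¹ (high-spin) configuration has an unevenly filled e_g set; the Jahn–Teller theorem predicts a tetragonal distortion (typically axial elongation) to lift the degeneracy.

[CrBrCl4(NCS)]^4-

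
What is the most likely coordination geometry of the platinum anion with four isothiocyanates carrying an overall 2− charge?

Each isothiocyanate is −1; balancing the −2 overall charge requires Pt(II).
Pt sits in group 10, so the d-electron count is 10 − 2 = 8.
Coordination number: 4.
A 5d d⁸ ion has a large crystal-field splitting; square planar leaves the high-energy d_{x²−y²} orbital empty and maximises CFSE.

square planar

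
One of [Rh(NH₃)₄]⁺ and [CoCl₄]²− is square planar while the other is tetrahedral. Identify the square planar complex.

[Rh(NH₃)₄]⁺

For [Rh(NH₃)₄]⁺: Summing ligand charges against the +1 overall charge gives an oxidation state of +1 for rhodium. Rh sits in group 9, so the d-electron count is 9 − 1 = 8. A 4d d⁸ ion has a large crystal-field splitting; square planar leaves the high-energy d_{x²−y²} orbital empty and maximises CFSE. → square planar.
For [CoCl₄]²−: Ligand charges: each chloride is −1. With an overall charge of −2 the cobalt centre must be in the +2 oxidation state. Cobalt is a group-9 element; Co(II) is therefore d⁷. For a high-spin 3d d⁷ ion with weak-field ligands the small Δₜ gives little square-planar CFSE advantage, so four ligands adopt the sterically favoured tetrahedral geometry. → tetrahedral.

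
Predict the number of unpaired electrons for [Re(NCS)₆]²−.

3 unpaired electrons

Each isothiocyanate is −1; balancing the −2 overall charge requires Re(IV).
Group 7 minus oxidation state 4 gives a d³ configuration.
In an octahedral field the d³ configuration is t₂g³e_g⁰ (only one arrangement possible), giving 3 unpaired electrons.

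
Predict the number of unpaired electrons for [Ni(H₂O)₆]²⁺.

2 unpaired electrons

Ligand charges: water is neutral. With an overall charge of +2 the nickel centre must be in the +2 oxidation state.
Nickel is a group-10 element; Ni(II) is therefore d⁸.
In an octahedral field the d⁸ configuration is t₂g⁶e_g² (only one arrangement possible), giving 2 unpaired electrons.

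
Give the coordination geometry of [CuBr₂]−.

Each bromide is −1; balancing the −1 overall charge requires Cu(I).
Group 11 minus oxidation state 1 gives a d¹⁰ configuration.
With 2 monodentate ligands the coordination number is 2.
A d¹⁰ ion with only two ligands adopts a linear arrangement (sp hybridisation; no CFSE preference).

linear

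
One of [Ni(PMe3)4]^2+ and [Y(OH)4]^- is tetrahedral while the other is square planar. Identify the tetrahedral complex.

For [Ni(PMe3)4]^2+: Summing ligand charges against the +2 overall charge gives an oxidation state of +2 for nickel. Group 10 minus oxidation state 2 gives a d⁸ configuration. Trimethylphosphine is a strong-field ligand (high in the spectrochemical series). A 3d d⁸ ion with strong-field ligands gains enough CFSE to favour square planar over tetrahedral. → square planar.
For [Y(OH)4]^-: Ligand charges: each hydroxide is −1. With an overall charge of −1 the yttrium centre must be in the +3 oxidation state. Yttrium is a group-3 element; Y(III) is therefore d⁰. A d⁰ ion has no crystal-field stabilisation preference between square planar and tetrahedral, so four ligands adopt the sterically favoured tetrahedral geometry. → tetrahedral.

[Y(OH)4]^-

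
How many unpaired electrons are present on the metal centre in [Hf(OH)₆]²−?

0 unpaired electrons

Ligand charges: each hydroxide is −1. With an overall charge of −2 the hafnium centre must be in the +4 oxidation state.
Hf sits in group 4, so the d-electron count is 4 − 4 = 0.
In an octahedral field the d⁰ configuration is t₂g⁰e_g⁰, giving 0 unpaired electrons.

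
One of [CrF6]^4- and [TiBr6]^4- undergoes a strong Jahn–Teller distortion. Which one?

[CrF6]^4-

[CrF6]^4-: Each fluoride is −1; balancing the −4 overall charge requires Cr(II). Chromium is a group-6 element; Cr(II) is therefore d⁴. Fluoride is a weak-field ligand for a first-row metal, so the complex is high-spin. The t₂g³e_g¹ (high-spin) configuration has an unevenly filled e_g set; the Jahn–Teller theorem predicts a tetragonal distortion (typically axial elongation) to lift the degeneracy.
[TiBr6]^4-: Summing ligand charges against the −4 overall charge gives an oxidation state of +2 for titanium. Titanium is a group-4 element; Ti(II) is therefore d². The d² configuration leaves the e_g set evenly filled (or empty) — no strong Jahn–Teller driving force.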